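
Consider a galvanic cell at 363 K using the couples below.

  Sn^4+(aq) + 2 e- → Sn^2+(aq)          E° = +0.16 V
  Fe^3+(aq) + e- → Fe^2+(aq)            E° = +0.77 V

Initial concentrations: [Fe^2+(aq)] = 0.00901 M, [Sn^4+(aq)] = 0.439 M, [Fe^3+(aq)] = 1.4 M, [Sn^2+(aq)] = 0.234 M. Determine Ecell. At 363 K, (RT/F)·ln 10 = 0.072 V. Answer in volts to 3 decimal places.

The Fe³⁺/Fe²⁺ couple has the more positive E°, so it is the cathode; Sn⁴⁺/Sn²⁺ is the anode.
The standard potential is +0.77 − (+0.16) = +0.61 V and the balanced reaction transfers n = 2 electrons.
The balanced reaction is 2 Fe^3+(aq) + Sn^2+(aq) → 2 Fe^2+(aq) + Sn^4+(aq), so Q = ([Fe^2+(aq)]^2·[Sn^4+(aq)]) / ([Fe^3+(aq)]^2·[Sn^2+(aq)]) = 7.77×10^−5 and log Q = −4.110.
Applying E = E° − (RT ln10/nF)·log Q gives +0.61 − (0.072/2)(−4.110) = +0.758 V.

+0.758 V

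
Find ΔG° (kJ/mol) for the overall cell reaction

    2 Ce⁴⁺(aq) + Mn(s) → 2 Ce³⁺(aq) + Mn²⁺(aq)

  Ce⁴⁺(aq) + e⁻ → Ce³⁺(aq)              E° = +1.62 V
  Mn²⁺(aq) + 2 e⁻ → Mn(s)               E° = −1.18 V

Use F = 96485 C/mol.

−540 kJ/mol

In the reaction as written Ce⁴⁺(aq) is reduced, so the Ce⁴⁺/Ce³⁺ couple is the cathode and Mn²⁺/Mn is the anode.
E°cell = +1.62 − (−1.18) = +2.80 V; balancing electrons gives n = 2.
ΔG° = −nFE°cell = −(2)(96485)(+2.80) J/mol = −540 kJ/mol.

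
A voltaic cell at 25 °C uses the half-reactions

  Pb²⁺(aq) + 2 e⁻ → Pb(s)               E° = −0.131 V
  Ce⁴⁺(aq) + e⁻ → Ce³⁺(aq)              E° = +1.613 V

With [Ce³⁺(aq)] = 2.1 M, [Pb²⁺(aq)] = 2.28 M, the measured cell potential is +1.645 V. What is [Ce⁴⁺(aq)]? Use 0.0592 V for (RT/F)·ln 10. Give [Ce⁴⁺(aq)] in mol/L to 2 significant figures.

The Ce⁴⁺/Ce³⁺ couple has the larger reduction potential, so it is the cathode: E°cell = +1.613 − (−0.131) = +1.744 V and n = 2.
Rearranging E = E° − (0.0592/n)·log Q gives log Q = 2(+1.744 − (+1.645))/0.0592 = 3.345.
Balancing electrons gives 2 Ce⁴⁺(aq) + Pb(s) → 2 Ce³⁺(aq) + Pb²⁺(aq); thus Q = ([Ce³⁺(aq)]^2·[Pb²⁺(aq)]) / [Ce⁴⁺(aq)]^2.
Substituting the known concentrations and solving, log [Ce⁴⁺(aq)] = −1.171 and [Ce⁴⁺(aq)] = 0.067 M.

0.067 M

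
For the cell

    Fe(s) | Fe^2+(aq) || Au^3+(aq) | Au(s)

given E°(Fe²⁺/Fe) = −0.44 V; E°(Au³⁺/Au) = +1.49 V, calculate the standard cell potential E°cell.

+1.93 V

By convention the left-hand electrode in cell notation is the anode (oxidation) and the right-hand electrode is the cathode (reduction).
E°cell = E°(right) − E°(left) = +1.49 − (−0.44) = +1.93 V.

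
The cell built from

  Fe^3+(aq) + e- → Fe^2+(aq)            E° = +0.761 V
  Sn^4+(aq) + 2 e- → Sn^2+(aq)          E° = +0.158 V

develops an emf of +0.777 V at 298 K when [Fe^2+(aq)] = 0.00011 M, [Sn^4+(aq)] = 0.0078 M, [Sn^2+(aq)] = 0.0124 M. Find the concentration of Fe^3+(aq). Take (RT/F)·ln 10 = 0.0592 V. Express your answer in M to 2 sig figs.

0.076 M

With Fe³⁺/Fe²⁺ at the cathode and Sn⁴⁺/Sn²⁺ at the anode, E°cell = +0.761 − (+0.158) = +0.603 V (n = 2).
From the Nernst equation, log Q = n(E° − E)/0.0592 = 2·(+0.603 − (+0.777))/0.0592 = −5.878.
For 2 Fe^3+(aq) + Sn^2+(aq) → 2 Fe^2+(aq) + Sn^4+(aq), the reaction quotient is Q = ([Fe^2+(aq)]^2·[Sn^4+(aq)]) / ([Fe^3+(aq)]^2·[Sn^2+(aq)]).
Isolating [Fe^3+(aq)] in Q = 10^{−5.878} yields log [Fe^3+(aq)] = −1.120, i.e. 0.076 M.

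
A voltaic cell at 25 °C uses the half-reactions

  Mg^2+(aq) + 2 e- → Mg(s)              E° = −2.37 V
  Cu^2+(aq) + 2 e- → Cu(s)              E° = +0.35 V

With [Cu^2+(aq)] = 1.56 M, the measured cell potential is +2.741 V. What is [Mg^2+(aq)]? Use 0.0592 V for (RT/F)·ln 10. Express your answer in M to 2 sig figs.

0.30 M

With Cu²⁺/Cu at the cathode and Mg²⁺/Mg at the anode, E°cell = +0.35 − (−2.37) = +2.72 V (n = 2).
Rearranging E = E° − (0.0592/n)·log Q gives log Q = 2(+2.72 − (+2.741))/0.0592 = −0.709.
For Cu^2+(aq) + Mg(s) → Cu(s) + Mg^2+(aq), the reaction quotient is Q = [Mg^2+(aq)] / [Cu^2+(aq)].
Substituting the known concentrations and solving, log [Mg^2+(aq)] = −0.516 and [Mg^2+(aq)] = 0.30 M.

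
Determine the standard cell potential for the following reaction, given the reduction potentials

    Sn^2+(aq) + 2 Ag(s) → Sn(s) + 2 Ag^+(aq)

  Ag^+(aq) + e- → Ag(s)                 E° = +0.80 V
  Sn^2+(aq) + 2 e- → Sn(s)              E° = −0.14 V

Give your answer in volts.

−0.94 V

In the reaction as written, Sn^2+(aq) is reduced (cathode) and Ag^+(aq) is produced by oxidation at the anode.
E°cell = E°(cathode) − E°(anode) = −0.14 − (+0.80) = −0.94 V.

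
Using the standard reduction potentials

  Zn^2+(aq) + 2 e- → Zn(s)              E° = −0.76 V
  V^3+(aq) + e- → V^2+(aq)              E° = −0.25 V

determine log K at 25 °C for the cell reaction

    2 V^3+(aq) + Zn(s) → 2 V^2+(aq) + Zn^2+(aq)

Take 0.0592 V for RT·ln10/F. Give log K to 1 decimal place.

log K = 17.2

The V³⁺/V²⁺ couple is reduced (cathode); E°cell = −0.25 − (−0.76) = +0.51 V with n = 2.
At equilibrium E = 0, so log K = nE°cell / 0.0592 = (2)(+0.51) / 0.0592 = 17.2.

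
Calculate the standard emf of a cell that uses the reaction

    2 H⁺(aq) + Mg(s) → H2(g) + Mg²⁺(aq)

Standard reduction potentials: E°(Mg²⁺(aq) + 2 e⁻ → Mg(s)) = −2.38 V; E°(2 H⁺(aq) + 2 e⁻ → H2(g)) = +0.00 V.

+2.38 V

In the reaction as written, H⁺(aq) is reduced (cathode) and Mg²⁺(aq) is produced by oxidation at the anode.
E°cell = E°(cathode) − E°(anode) = +0.00 − (−2.38) = +2.38 V.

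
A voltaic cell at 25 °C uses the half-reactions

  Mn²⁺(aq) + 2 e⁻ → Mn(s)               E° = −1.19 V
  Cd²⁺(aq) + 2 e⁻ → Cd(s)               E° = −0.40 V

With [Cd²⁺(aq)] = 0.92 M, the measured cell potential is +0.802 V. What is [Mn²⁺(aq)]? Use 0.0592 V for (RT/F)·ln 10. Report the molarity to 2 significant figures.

The Cd²⁺/Cd couple has the larger reduction potential, so it is the cathode: E°cell = −0.40 − (−1.19) = +0.79 V and n = 2.
Since E = E° − (0.0592/n)·log Q, log Q = n(E° − E)/0.0592 = −0.405.
For Cd²⁺(aq) + Mn(s) → Cd(s) + Mn²⁺(aq), the reaction quotient is Q = [Mn²⁺(aq)] / [Cd²⁺(aq)].
Isolating [Mn²⁺(aq)] in Q = 10^{−0.405} yields log [Mn²⁺(aq)] = −0.441, i.e. 0.36 M.

0.36 M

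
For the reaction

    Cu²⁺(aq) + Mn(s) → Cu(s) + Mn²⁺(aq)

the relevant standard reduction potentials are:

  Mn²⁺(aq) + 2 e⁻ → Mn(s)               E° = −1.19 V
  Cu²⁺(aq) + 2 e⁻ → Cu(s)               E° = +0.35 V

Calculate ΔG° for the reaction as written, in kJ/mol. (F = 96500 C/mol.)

−297 kJ/mol

In the reaction as written Cu²⁺(aq) is reduced, so the Cu²⁺/Cu couple is the cathode and Mn²⁺/Mn is the anode.
E°cell = +0.35 − (−1.19) = +1.54 V; balancing electrons gives n = 2.
ΔG° = −nFE°cell = −(2)(96500)(+1.54) J/mol = −297 kJ/mol.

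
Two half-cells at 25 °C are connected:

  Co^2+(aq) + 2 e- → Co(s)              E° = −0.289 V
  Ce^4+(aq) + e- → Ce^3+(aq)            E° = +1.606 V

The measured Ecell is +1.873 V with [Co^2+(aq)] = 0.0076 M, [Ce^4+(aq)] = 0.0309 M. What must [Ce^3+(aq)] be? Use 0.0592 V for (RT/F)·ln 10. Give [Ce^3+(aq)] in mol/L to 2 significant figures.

Ce⁴⁺/Ce³⁺ is the cathode (higher E°); E°cell = +1.606 − (−0.289) = +1.895 V with n = 2.
Since E = E° − (0.0592/n)·log Q, log Q = n(E° − E)/0.0592 = 0.743.
The balanced reaction is 2 Ce^4+(aq) + Co(s) → 2 Ce^3+(aq) + Co^2+(aq), so Q = ([Ce^3+(aq)]^2·[Co^2+(aq)]) / [Ce^4+(aq)]^2.
Solving for the unknown gives log [Ce^3+(aq)] = −0.079, so [Ce^3+(aq)] ≈ 0.83 M.

0.83 M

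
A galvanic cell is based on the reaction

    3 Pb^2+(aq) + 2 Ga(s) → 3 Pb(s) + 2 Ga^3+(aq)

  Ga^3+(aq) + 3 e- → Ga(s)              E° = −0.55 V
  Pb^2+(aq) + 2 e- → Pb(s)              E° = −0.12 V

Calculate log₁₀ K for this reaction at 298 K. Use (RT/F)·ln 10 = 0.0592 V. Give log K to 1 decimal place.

log K = 43.6

The Pb²⁺/Pb couple is reduced (cathode); E°cell = −0.12 − (−0.55) = +0.43 V with n = 6.
At equilibrium E = 0, so log K = nE°cell / 0.0592 = (6)(+0.43) / 0.0592 = 43.6.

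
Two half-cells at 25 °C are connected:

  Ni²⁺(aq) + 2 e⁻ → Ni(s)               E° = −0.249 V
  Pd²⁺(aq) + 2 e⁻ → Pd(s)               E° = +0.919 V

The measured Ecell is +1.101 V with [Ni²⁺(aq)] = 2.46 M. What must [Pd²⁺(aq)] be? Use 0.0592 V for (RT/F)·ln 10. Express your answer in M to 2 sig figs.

Pd²⁺/Pd is the cathode (higher E°); E°cell = +0.919 − (−0.249) = +1.168 V with n = 2.
Since E = E° − (0.0592/n)·log Q, log Q = n(E° − E)/0.0592 = 2.264.
The balanced reaction is Pd²⁺(aq) + Ni(s) → Pd(s) + Ni²⁺(aq), so Q = [Ni²⁺(aq)] / [Pd²⁺(aq)].
Isolating [Pd²⁺(aq)] in Q = 10^{2.264} yields log [Pd²⁺(aq)] = −1.873, i.e. 0.013 M.

0.013 M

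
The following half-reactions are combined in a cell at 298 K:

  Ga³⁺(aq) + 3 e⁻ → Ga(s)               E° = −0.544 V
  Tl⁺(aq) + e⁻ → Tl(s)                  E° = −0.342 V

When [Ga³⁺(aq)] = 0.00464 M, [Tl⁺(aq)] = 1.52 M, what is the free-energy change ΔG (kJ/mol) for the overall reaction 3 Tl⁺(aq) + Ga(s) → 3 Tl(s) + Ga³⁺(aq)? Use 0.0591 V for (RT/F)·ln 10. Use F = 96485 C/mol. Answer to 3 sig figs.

The standard cell potential is −0.342 − (−0.544) = +0.202 V, with n = 3 electrons in the balanced equation.
Here Q = [Ga³⁺(aq)] / [Tl⁺(aq)]^3 = 0.00132 (log Q = −2.879), giving E = +0.202 − (0.0591/3)·(−2.879) = +0.2587 V.
Finally ΔG = −nFE = −(3)(96485 C/mol)(+0.2587 V) = −74.9 kJ/mol.

−74.9 kJ/mol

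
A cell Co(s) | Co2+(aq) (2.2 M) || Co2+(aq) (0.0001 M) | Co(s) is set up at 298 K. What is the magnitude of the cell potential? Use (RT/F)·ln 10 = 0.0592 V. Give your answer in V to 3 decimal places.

For a concentration cell E°cell = 0, since both electrodes use the same couple.
The compartment with the higher Co2+(aq) concentration (2.2 M) acts as the cathode; ions are reduced there and produced at the dilute (0.0001 M) anode.
With n = 2, Ecell = −(0.0592/2)·log([dilute]/[conc]) = −(0.0592/2)·log(0.0001/2.2) = +0.129 V.

0.129 V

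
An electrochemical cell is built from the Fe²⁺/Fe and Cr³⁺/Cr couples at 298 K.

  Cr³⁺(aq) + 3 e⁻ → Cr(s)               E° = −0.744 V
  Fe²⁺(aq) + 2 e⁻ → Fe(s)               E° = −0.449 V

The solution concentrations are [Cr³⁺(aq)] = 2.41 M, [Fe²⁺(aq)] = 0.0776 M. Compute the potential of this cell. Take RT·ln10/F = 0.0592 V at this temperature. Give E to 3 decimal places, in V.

+0.255 V

The Fe²⁺/Fe couple has the more positive E°, so it is the cathode; Cr³⁺/Cr is the anode.
The standard potential is −0.449 − (−0.744) = +0.295 V and the balanced reaction transfers n = 6 electrons.
The balanced reaction is 3 Fe²⁺(aq) + 2 Cr(s) → 3 Fe(s) + 2 Cr³⁺(aq), so Q = [Cr³⁺(aq)]^2 / [Fe²⁺(aq)]^3 = 1.24×10^4 and log Q = 4.094.
By the Nernst equation, E = +0.295 − (0.0592/6)·(4.094) = +0.255 V.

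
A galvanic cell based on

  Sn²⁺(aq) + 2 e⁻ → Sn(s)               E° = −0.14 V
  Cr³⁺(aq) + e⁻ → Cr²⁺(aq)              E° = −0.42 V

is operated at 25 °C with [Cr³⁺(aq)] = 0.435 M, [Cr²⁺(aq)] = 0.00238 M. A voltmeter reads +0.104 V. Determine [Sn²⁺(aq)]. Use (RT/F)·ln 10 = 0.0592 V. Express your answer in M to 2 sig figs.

The Sn²⁺/Sn couple has the larger reduction potential, so it is the cathode: E°cell = −0.14 − (−0.42) = +0.28 V and n = 2.
From the Nernst equation, log Q = n(E° − E)/0.0592 = 2·(+0.28 − (+0.104))/0.0592 = 5.946.
Balancing electrons gives Sn²⁺(aq) + 2 Cr²⁺(aq) → Sn(s) + 2 Cr³⁺(aq); thus Q = [Cr³⁺(aq)]^2 / ([Sn²⁺(aq)]·[Cr²⁺(aq)]^2).
Isolating [Sn²⁺(aq)] in Q = 10^{5.946} yields log [Sn²⁺(aq)] = −1.422, i.e. 0.038 M.

0.038 M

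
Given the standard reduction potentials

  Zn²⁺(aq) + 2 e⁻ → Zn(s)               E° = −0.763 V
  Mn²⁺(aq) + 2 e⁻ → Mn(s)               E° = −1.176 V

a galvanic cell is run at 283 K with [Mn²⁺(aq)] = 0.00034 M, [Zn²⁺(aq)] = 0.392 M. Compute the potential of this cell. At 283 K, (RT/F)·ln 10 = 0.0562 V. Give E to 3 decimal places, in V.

+0.499 V

Since E°(Zn²⁺/Zn) > E°(Mn²⁺/Mn), Zn²⁺/Zn serves as the cathode.
E°cell = E°cat − E°an = −0.763 − (−1.176) = +0.413 V; n = 2.
The balanced reaction is Zn²⁺(aq) + Mn(s) → Zn(s) + Mn²⁺(aq), so Q = [Mn²⁺(aq)] / [Zn²⁺(aq)] = 0.000867 and log Q = −3.062.
E = E° − (0.0562/n)·log Q = +0.413 − (0.0562/2)(−3.062) = +0.499 V.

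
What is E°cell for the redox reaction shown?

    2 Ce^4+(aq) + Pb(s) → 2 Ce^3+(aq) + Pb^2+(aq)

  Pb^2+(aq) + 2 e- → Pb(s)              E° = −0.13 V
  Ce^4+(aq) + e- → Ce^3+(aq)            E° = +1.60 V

+1.73 V

Ce^4+(aq) gains electrons, so the Ce⁴⁺/Ce³⁺ couple is the cathode; the Pb²⁺/Pb couple is the anode.
E°cell = E°(cathode) − E°(anode) = +1.60 − (−0.13) = +1.73 V.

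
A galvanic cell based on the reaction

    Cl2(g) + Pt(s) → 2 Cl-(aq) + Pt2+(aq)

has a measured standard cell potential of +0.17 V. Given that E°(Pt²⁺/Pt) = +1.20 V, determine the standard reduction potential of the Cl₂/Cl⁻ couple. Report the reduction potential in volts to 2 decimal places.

In the reaction as written the Cl₂/Cl⁻ couple is reduced (cathode) and Pt²⁺/Pt is oxidized (anode), so E°cell = E°(Cl₂/Cl⁻) − E°(Pt²⁺/Pt).
E°(Cl₂/Cl⁻) = E°cell + E°(anode) = +0.17 + (+1.20) = +1.37 V.

+1.37 V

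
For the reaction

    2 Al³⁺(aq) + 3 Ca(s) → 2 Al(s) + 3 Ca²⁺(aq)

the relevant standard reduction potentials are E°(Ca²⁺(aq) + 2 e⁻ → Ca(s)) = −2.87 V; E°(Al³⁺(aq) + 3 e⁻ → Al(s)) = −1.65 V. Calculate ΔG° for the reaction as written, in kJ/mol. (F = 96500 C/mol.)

In the reaction as written Al³⁺(aq) is reduced, so the Al³⁺/Al couple is the cathode and Ca²⁺/Ca is the anode.
E°cell = −1.65 − (−2.87) = +1.22 V; balancing electrons gives n = 6.
ΔG° = −nFE°cell = −(6)(96500)(+1.22) J/mol = −706 kJ/mol.

−706 kJ/mol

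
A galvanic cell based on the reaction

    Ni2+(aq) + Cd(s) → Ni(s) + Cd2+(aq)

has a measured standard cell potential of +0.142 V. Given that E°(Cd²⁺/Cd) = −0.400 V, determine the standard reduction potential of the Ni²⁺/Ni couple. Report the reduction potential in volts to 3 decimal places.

−0.258 V

In the reaction as written the Ni²⁺/Ni couple is reduced (cathode) and Cd²⁺/Cd is oxidized (anode), so E°cell = E°(Ni²⁺/Ni) − E°(Cd²⁺/Cd).
E°(Ni²⁺/Ni) = E°cell + E°(anode) = +0.142 + (−0.400) = −0.258 V.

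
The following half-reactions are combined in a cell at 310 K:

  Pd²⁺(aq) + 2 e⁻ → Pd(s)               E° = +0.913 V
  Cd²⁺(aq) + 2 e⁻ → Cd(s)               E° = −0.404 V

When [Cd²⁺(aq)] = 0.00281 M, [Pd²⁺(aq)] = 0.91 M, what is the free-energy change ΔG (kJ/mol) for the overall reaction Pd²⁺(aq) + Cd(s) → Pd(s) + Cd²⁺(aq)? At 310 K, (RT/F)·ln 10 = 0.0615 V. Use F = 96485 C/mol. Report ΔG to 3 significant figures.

−269 kJ/mol

The standard cell potential is +0.913 − (−0.404) = +1.317 V, with n = 2 electrons in the balanced equation.
The reaction quotient is [Cd²⁺(aq)] / [Pd²⁺(aq)] = 0.00309; by Nernst, E = +1.317 − (0.0615/2)(−2.510) = +1.3942 V.
ΔG = −nFE = −(2)(96485)(+1.3942) J/mol = −269 kJ/mol.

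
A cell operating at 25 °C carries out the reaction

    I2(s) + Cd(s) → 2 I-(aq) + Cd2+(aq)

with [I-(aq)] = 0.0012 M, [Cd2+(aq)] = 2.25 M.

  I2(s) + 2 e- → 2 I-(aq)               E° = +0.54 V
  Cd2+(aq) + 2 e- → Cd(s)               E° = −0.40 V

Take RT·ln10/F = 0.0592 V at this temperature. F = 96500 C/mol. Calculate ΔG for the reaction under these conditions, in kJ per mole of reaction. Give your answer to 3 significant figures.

E°cell = +0.54 − (−0.40) = +0.94 V; the balanced reaction transfers n = 2 electrons.
Q = [I-(aq)]^2·[Cd2+(aq)] = 3.24×10^−6, so log Q = −5.489 and E = +0.94 − (0.0592/2)(−5.489) = +1.1025 V.
ΔG = −nFE = −(2)(96500)(+1.1025) J/mol = −213 kJ/mol.

−213 kJ/mol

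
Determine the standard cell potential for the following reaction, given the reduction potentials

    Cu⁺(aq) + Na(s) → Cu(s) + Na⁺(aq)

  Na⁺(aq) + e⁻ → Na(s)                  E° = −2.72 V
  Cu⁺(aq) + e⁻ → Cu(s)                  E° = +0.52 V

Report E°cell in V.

In the reaction as written, Cu⁺(aq) is reduced (cathode) and Na⁺(aq) is produced by oxidation at the anode.
E°cell = E°(cathode) − E°(anode) = +0.52 − (−2.72) = +3.24 V.

+3.24 V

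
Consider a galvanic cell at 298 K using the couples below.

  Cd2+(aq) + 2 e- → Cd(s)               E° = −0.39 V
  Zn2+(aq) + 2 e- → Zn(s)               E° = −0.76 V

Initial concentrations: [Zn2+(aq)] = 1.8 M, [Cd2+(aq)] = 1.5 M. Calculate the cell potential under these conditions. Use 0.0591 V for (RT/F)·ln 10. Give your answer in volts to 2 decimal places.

+0.37 V

Since E°(Cd²⁺/Cd) > E°(Zn²⁺/Zn), Cd²⁺/Cd serves as the cathode.
The standard potential is −0.39 − (−0.76) = +0.37 V and the balanced reaction transfers n = 2 electrons.
The balanced reaction is Cd2+(aq) + Zn(s) → Cd(s) + Zn2+(aq), so Q = [Zn2+(aq)] / [Cd2+(aq)] = 1.2 and log Q = 0.079.
Applying E = E° − (RT ln10/nF)·log Q gives +0.37 − (0.0591/2)(0.079) = +0.37 V.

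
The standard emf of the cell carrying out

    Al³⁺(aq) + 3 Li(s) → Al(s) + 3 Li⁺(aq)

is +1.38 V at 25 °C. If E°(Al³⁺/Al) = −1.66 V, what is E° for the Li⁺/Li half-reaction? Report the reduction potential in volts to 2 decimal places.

In the reaction as written the Al³⁺/Al couple is reduced (cathode) and Li⁺/Li is oxidized (anode), so E°cell = E°(Al³⁺/Al) − E°(Li⁺/Li).
E°(Li⁺/Li) = E°(cathode) − E°cell = −1.66 − (+1.38) = −3.04 V.

−3.04 V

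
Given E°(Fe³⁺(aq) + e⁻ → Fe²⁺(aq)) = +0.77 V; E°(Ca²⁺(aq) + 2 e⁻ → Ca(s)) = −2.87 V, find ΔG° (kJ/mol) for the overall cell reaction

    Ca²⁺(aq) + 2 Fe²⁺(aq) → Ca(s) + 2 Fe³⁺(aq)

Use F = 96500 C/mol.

In the reaction as written Ca²⁺(aq) is reduced, so the Ca²⁺/Ca couple is the cathode and Fe³⁺/Fe²⁺ is the anode.
E°cell = −2.87 − (+0.77) = −3.64 V; balancing electrons gives n = 2.
ΔG° = −nFE°cell = −(2)(96500)(−3.64) J/mol = +703 kJ/mol.

+703 kJ/mol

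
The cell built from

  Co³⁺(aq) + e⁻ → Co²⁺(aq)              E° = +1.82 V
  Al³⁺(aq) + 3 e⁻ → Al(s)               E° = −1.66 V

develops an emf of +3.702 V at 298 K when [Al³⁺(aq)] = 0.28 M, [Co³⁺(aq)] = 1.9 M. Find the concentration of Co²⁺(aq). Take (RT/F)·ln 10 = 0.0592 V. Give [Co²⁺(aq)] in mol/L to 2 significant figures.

0.00052 M

With Co³⁺/Co²⁺ at the cathode and Al³⁺/Al at the anode, E°cell = +1.82 − (−1.66) = +3.48 V (n = 3).
Rearranging E = E° − (0.0592/n)·log Q gives log Q = 3(+3.48 − (+3.702))/0.0592 = −11.250.
The balanced reaction is 3 Co³⁺(aq) + Al(s) → 3 Co²⁺(aq) + Al³⁺(aq), so Q = ([Co²⁺(aq)]^3·[Al³⁺(aq)]) / [Co³⁺(aq)]^3.
Substituting the known concentrations and solving, log [Co²⁺(aq)] = −3.287 and [Co²⁺(aq)] = 0.00052 M.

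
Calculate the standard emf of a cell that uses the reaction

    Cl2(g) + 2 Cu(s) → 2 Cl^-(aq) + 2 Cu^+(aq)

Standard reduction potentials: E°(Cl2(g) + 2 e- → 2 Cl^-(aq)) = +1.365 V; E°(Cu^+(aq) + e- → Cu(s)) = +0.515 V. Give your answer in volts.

Cl2(g) gains electrons, so the Cl₂/Cl⁻ couple is the cathode; the Cu⁺/Cu couple is the anode.
E°cell = E°(cathode) − E°(anode) = +1.365 − (+0.515) = +0.850 V.
The positive value indicates the reaction is spontaneous as written.

+0.850 V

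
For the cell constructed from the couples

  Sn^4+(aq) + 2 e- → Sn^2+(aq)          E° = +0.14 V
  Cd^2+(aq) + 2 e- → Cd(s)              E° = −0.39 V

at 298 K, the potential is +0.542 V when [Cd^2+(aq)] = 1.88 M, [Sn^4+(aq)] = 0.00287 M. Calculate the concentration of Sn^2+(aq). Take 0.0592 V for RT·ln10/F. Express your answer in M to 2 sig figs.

0.00060 M

With Sn⁴⁺/Sn²⁺ at the cathode and Cd²⁺/Cd at the anode, E°cell = +0.14 − (−0.39) = +0.53 V (n = 2).
Rearranging E = E° − (0.0592/n)·log Q gives log Q = 2(+0.53 − (+0.542))/0.0592 = −0.405.
Balancing electrons gives Sn^4+(aq) + Cd(s) → Sn^2+(aq) + Cd^2+(aq); thus Q = ([Sn^2+(aq)]·[Cd^2+(aq)]) / [Sn^4+(aq)].
Substituting the known concentrations and solving, log [Sn^2+(aq)] = −3.221 and [Sn^2+(aq)] = 0.00060 M.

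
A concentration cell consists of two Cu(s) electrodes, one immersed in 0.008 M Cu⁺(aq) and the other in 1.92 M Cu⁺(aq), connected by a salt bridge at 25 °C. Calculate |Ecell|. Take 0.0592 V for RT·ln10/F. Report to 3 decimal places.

For a concentration cell E°cell = 0, since both electrodes use the same couple.
The compartment with the higher Cu⁺(aq) concentration (1.92 M) acts as the cathode; ions are reduced there and produced at the dilute (0.008 M) anode.
With n = 1, Ecell = −(0.0592/1)·log([dilute]/[conc]) = −(0.0592/1)·log(0.008/1.92) = +0.141 V.

0.141 V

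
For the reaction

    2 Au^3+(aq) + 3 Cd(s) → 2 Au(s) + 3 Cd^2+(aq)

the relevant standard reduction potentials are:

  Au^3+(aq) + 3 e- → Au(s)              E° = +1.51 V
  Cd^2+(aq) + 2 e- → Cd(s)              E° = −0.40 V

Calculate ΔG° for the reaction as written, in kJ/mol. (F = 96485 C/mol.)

In the reaction as written Au^3+(aq) is reduced, so the Au³⁺/Au couple is the cathode and Cd²⁺/Cd is the anode.
E°cell = +1.51 − (−0.40) = +1.91 V; balancing electrons gives n = 6.
ΔG° = −nFE°cell = −(6)(96485)(+1.91) J/mol = −1106 kJ/mol.

−1106 kJ/mol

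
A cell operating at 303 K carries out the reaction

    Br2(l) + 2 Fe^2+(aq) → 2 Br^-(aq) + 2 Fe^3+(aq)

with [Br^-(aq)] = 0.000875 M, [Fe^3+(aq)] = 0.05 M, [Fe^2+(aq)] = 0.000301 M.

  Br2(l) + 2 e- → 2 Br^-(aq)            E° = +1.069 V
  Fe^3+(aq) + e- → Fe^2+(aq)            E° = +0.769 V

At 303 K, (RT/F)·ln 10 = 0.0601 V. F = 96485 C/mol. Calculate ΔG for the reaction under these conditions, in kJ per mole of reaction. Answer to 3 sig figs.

−67.6 kJ/mol

The standard cell potential is +1.069 − (+0.769) = +0.300 V, with n = 2 electrons in the balanced equation.
The reaction quotient is ([Br^-(aq)]^2·[Fe^3+(aq)]^2) / [Fe^2+(aq)]^2 = 0.0211; by Nernst, E = +0.300 − (0.0601/2)(−1.675) = +0.3503 V.
Then ΔG = −nFE = −2 × 96485 × +0.3503 J/mol = −67.6 kJ/mol.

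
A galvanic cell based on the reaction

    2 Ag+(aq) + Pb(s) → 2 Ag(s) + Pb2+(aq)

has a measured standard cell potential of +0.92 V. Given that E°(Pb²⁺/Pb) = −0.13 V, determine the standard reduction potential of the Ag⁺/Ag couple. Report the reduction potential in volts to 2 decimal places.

In the reaction as written the Ag⁺/Ag couple is reduced (cathode) and Pb²⁺/Pb is oxidized (anode), so E°cell = E°(Ag⁺/Ag) − E°(Pb²⁺/Pb).
E°(Ag⁺/Ag) = E°cell + E°(anode) = +0.92 + (−0.13) = +0.79 V.

+0.79 V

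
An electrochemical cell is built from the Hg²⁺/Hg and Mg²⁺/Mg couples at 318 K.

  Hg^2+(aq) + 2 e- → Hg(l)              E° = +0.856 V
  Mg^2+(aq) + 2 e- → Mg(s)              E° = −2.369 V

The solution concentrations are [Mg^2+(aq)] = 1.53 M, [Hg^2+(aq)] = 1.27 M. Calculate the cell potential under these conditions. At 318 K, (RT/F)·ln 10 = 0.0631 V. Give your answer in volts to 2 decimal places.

Hg²⁺/Hg is reduced (cathode, E° = +0.856 V) and Mg²⁺/Mg is oxidized (anode).
E°cell = +0.856 − (−2.369) = +3.225 V, with n = 2 electrons transferred.
The balanced reaction is Hg^2+(aq) + Mg(s) → Hg(l) + Mg^2+(aq), so Q = [Mg^2+(aq)] / [Hg^2+(aq)] = 1.2 and log Q = 0.081.
E = E° − (0.0631/n)·log Q = +3.225 − (0.0631/2)(0.081) = +3.22 V.

+3.22 V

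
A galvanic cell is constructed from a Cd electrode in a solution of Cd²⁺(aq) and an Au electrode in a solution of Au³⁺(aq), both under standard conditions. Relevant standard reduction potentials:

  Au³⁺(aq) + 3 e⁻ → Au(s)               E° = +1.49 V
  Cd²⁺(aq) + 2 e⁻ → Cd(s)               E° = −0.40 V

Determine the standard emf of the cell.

Of the two couples in this cell, the one with the more positive reduction potential is reduced at the cathode: here that is Au³⁺/Au (+1.49 V); Cd²⁺/Cd (−0.40 V) is the anode.
E°cell = E°(cathode) − E°(anode) = +1.49 − (−0.40) = +1.89 V.

+1.89 V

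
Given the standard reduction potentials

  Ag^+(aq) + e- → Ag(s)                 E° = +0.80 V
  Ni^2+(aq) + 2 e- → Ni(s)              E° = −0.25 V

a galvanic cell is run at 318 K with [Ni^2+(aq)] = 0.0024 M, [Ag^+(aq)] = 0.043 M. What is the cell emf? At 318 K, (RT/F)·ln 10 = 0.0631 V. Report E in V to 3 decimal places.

+1.046 V

Ag⁺/Ag is reduced (cathode, E° = +0.80 V) and Ni²⁺/Ni is oxidized (anode).
The standard potential is +0.80 − (−0.25) = +1.05 V and the balanced reaction transfers n = 2 electrons.
The balanced reaction is 2 Ag^+(aq) + Ni(s) → 2 Ag(s) + Ni^2+(aq), so Q = [Ni^2+(aq)] / [Ag^+(aq)]^2 = 1.3 and log Q = 0.113.
Applying E = E° − (RT ln10/nF)·log Q gives +1.05 − (0.0631/2)(0.113) = +1.046 V.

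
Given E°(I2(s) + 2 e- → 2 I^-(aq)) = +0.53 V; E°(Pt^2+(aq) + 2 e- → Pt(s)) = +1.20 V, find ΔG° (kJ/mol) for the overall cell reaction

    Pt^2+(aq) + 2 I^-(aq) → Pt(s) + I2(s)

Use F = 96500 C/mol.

In the reaction as written Pt^2+(aq) is reduced, so the Pt²⁺/Pt couple is the cathode and I₂/I⁻ is the anode.
E°cell = +1.20 − (+0.53) = +0.67 V; balancing electrons gives n = 2.
ΔG° = −nFE°cell = −(2)(96500)(+0.67) J/mol = −129 kJ/mol.

−129 kJ/mol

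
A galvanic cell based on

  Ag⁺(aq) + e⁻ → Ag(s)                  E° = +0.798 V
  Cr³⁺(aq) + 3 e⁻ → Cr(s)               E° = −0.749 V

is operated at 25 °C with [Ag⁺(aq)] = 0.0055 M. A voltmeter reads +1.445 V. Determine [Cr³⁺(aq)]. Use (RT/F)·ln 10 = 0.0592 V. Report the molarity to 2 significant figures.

With Ag⁺/Ag at the cathode and Cr³⁺/Cr at the anode, E°cell = +0.798 − (−0.749) = +1.547 V (n = 3).
From the Nernst equation, log Q = n(E° − E)/0.0592 = 3·(+1.547 − (+1.445))/0.0592 = 5.169.
The balanced reaction is 3 Ag⁺(aq) + Cr(s) → 3 Ag(s) + Cr³⁺(aq), so Q = [Cr³⁺(aq)] / [Ag⁺(aq)]^3.
Isolating [Cr³⁺(aq)] in Q = 10^{5.169} yields log [Cr³⁺(aq)] = −1.610, i.e. 0.025 M.

0.025 M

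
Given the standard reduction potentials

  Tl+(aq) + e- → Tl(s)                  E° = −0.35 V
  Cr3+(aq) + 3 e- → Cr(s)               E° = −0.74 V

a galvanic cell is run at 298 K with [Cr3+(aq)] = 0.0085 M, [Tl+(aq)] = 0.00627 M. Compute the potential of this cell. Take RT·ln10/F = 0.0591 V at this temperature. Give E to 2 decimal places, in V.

+0.30 V

Since E°(Tl⁺/Tl) > E°(Cr³⁺/Cr), Tl⁺/Tl serves as the cathode.
The standard potential is −0.35 − (−0.74) = +0.39 V and the balanced reaction transfers n = 3 electrons.
The balanced reaction is 3 Tl+(aq) + Cr(s) → 3 Tl(s) + Cr3+(aq), so Q = [Cr3+(aq)] / [Tl+(aq)]^3 = 3.45×10^4 and log Q = 4.538.
Applying E = E° − (RT ln10/nF)·log Q gives +0.39 − (0.0591/3)(4.538) = +0.30 V.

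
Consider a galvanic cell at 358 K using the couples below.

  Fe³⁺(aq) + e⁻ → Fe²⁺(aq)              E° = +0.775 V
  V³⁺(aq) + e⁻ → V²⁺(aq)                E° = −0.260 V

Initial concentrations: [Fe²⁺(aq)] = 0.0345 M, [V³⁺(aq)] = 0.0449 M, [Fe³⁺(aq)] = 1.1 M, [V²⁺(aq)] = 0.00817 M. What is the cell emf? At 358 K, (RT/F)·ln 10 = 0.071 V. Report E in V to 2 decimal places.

Fe³⁺/Fe²⁺ is reduced (cathode, E° = +0.775 V) and V³⁺/V²⁺ is oxidized (anode).
E°cell = +0.775 − (−0.260) = +1.035 V, with n = 1 electron transferred.
Balancing gives Fe³⁺(aq) + V²⁺(aq) → Fe²⁺(aq) + V³⁺(aq); hence Q = ([Fe²⁺(aq)]·[V³⁺(aq)]) / ([Fe³⁺(aq)]·[V²⁺(aq)]) = 0.172 (log Q = −0.764).
By the Nernst equation, E = +1.035 − (0.071/1)·(−0.764) = +1.09 V.

+1.09 V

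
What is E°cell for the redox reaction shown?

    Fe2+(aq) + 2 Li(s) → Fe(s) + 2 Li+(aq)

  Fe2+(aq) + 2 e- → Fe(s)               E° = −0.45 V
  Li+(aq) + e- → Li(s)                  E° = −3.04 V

In the reaction as written, Fe2+(aq) is reduced (cathode) and Li+(aq) is produced by oxidation at the anode.
E°cell = E°(cathode) − E°(anode) = −0.45 − (−3.04) = +2.59 V.

+2.59 V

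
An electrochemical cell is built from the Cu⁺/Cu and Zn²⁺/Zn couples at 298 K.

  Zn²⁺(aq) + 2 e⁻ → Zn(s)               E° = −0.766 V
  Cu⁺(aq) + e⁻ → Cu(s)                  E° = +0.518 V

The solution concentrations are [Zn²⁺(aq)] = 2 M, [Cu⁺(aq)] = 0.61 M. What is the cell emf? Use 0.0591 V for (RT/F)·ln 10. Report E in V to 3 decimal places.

The Cu⁺/Cu couple has the more positive E°, so it is the cathode; Zn²⁺/Zn is the anode.
E°cell = +0.518 − (−0.766) = +1.284 V, with n = 2 electrons transferred.
The balanced reaction is 2 Cu⁺(aq) + Zn(s) → 2 Cu(s) + Zn²⁺(aq), so Q = [Zn²⁺(aq)] / [Cu⁺(aq)]^2 = 5.37 and log Q = 0.730.
By the Nernst equation, E = +1.284 − (0.0591/2)·(0.730) = +1.262 V.

+1.262 V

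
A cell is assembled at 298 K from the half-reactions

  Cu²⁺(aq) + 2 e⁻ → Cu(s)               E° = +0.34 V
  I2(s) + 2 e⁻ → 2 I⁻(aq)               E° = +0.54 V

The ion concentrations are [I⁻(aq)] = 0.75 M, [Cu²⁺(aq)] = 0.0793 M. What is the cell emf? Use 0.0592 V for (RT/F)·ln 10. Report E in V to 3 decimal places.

+0.240 V

I₂/I⁻ is reduced (cathode, E° = +0.54 V) and Cu²⁺/Cu is oxidized (anode).
E°cell = +0.54 − (+0.34) = +0.20 V, with n = 2 electrons transferred.
The balanced reaction is I2(s) + Cu(s) → 2 I⁻(aq) + Cu²⁺(aq), so Q = [I⁻(aq)]^2·[Cu²⁺(aq)] = 0.0446 and log Q = −1.351.
E = E° − (0.0592/n)·log Q = +0.20 − (0.0592/2)(−1.351) = +0.240 V.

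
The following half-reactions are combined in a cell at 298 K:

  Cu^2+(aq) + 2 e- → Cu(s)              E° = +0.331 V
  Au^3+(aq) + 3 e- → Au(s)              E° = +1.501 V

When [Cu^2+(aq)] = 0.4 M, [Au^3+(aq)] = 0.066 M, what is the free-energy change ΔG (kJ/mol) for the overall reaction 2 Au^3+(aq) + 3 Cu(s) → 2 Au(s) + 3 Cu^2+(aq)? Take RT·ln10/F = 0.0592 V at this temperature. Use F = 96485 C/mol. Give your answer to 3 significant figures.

The standard cell potential is +1.501 − (+0.331) = +1.170 V, with n = 6 electrons in the balanced equation.
Q = [Cu^2+(aq)]^3 / [Au^3+(aq)]^2 = 14.7, so log Q = 1.167 and E = +1.170 − (0.0592/6)(1.167) = +1.1585 V.
Then ΔG = −nFE = −6 × 96485 × +1.1585 J/mol = −671 kJ/mol.

−671 kJ/mol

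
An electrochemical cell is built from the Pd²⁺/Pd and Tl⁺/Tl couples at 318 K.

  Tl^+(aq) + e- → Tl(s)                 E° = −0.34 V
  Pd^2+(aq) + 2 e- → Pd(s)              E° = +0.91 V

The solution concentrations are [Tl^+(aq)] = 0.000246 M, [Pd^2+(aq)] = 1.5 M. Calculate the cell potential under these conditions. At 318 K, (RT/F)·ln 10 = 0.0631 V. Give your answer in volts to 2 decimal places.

The Pd²⁺/Pd couple has the more positive E°, so it is the cathode; Tl⁺/Tl is the anode.
The standard potential is +0.91 − (−0.34) = +1.25 V and the balanced reaction transfers n = 2 electrons.
For the overall reaction Pd^2+(aq) + 2 Tl(s) → Pd(s) + 2 Tl^+(aq), Q = [Tl^+(aq)]^2 / [Pd^2+(aq)] = 4.03×10^−8, giving log Q = −7.394.
E = E° − (0.0631/n)·log Q = +1.25 − (0.0631/2)(−7.394) = +1.48 V.

+1.48 V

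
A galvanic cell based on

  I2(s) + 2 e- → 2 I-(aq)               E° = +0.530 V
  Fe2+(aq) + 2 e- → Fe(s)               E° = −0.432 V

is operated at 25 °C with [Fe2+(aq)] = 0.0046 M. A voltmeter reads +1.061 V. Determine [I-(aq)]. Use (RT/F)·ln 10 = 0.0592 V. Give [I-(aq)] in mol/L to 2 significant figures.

With I₂/I⁻ at the cathode and Fe²⁺/Fe at the anode, E°cell = +0.530 − (−0.432) = +0.962 V (n = 2).
From the Nernst equation, log Q = n(E° − E)/0.0592 = 2·(+0.962 − (+1.061))/0.0592 = −3.345.
For I2(s) + Fe(s) → 2 I-(aq) + Fe2+(aq), the reaction quotient is Q = [I-(aq)]^2·[Fe2+(aq)].
Isolating [I-(aq)] in Q = 10^{−3.345} yields log [I-(aq)] = −0.504, i.e. 0.31 M.

0.31 M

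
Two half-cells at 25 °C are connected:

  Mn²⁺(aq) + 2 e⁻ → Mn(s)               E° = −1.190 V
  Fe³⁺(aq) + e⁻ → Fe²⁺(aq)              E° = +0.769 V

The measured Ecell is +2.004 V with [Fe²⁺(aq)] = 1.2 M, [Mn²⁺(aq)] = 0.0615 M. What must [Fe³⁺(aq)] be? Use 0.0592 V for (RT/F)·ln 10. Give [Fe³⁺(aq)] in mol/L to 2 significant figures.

Fe³⁺/Fe²⁺ is the cathode (higher E°); E°cell = +0.769 − (−1.190) = +1.959 V with n = 2.
From the Nernst equation, log Q = n(E° − E)/0.0592 = 2·(+1.959 − (+2.004))/0.0592 = −1.520.
The balanced reaction is 2 Fe³⁺(aq) + Mn(s) → 2 Fe²⁺(aq) + Mn²⁺(aq), so Q = ([Fe²⁺(aq)]^2·[Mn²⁺(aq)]) / [Fe³⁺(aq)]^2.
Solving for the unknown gives log [Fe³⁺(aq)] = 0.234, so [Fe³⁺(aq)] ≈ 1.7 M.

1.7 M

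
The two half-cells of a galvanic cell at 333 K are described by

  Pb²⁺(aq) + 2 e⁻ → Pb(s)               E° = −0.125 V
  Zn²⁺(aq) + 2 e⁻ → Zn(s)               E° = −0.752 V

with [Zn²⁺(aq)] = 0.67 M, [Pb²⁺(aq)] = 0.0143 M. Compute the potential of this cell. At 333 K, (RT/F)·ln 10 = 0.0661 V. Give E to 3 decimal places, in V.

Pb²⁺/Pb is reduced (cathode, E° = −0.125 V) and Zn²⁺/Zn is oxidized (anode).
E°cell = −0.125 − (−0.752) = +0.627 V, with n = 2 electrons transferred.
For the overall reaction Pb²⁺(aq) + Zn(s) → Pb(s) + Zn²⁺(aq), Q = [Zn²⁺(aq)] / [Pb²⁺(aq)] = 46.9, giving log Q = 1.671.
By the Nernst equation, E = +0.627 − (0.0661/2)·(1.671) = +0.572 V.

+0.572 V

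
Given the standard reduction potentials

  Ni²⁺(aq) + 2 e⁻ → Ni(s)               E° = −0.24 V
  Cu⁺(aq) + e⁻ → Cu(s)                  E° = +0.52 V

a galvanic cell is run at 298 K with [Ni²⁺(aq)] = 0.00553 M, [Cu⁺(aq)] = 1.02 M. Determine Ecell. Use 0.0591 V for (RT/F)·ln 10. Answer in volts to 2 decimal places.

+0.83 V

Since E°(Cu⁺/Cu) > E°(Ni²⁺/Ni), Cu⁺/Cu serves as the cathode.
E°cell = +0.52 − (−0.24) = +0.76 V, with n = 2 electrons transferred.
The balanced reaction is 2 Cu⁺(aq) + Ni(s) → 2 Cu(s) + Ni²⁺(aq), so Q = [Ni²⁺(aq)] / [Cu⁺(aq)]^2 = 0.00532 and log Q = −2.274.
E = E° − (0.0591/n)·log Q = +0.76 − (0.0591/2)(−2.274) = +0.83 V.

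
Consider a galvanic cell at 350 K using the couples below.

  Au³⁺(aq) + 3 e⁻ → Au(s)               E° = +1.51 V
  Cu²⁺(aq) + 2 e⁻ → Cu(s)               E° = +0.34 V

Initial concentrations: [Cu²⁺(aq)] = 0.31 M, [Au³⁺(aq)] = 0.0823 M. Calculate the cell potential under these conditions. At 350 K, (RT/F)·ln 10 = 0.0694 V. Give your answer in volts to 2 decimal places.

+1.16 V

Au³⁺/Au is reduced (cathode, E° = +1.51 V) and Cu²⁺/Cu is oxidized (anode).
E°cell = +1.51 − (+0.34) = +1.17 V, with n = 6 electrons transferred.
The balanced reaction is 2 Au³⁺(aq) + 3 Cu(s) → 2 Au(s) + 3 Cu²⁺(aq), so Q = [Cu²⁺(aq)]^3 / [Au³⁺(aq)]^2 = 4.4 and log Q = 0.643.
By the Nernst equation, E = +1.17 − (0.0694/6)·(0.643) = +1.16 V.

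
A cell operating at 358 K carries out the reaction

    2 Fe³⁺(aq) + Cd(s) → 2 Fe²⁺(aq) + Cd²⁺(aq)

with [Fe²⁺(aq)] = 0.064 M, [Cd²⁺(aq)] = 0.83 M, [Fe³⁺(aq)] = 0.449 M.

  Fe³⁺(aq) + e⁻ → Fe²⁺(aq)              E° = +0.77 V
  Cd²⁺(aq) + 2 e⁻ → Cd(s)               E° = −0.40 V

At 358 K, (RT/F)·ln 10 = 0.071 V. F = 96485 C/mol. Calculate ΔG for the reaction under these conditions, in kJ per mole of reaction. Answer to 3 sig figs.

−238 kJ/mol

The standard cell potential is +0.77 − (−0.40) = +1.17 V, with n = 2 electrons in the balanced equation.
Q = ([Fe²⁺(aq)]^2·[Cd²⁺(aq)]) / [Fe³⁺(aq)]^2 = 0.0169, so log Q = −1.773 and E = +1.17 − (0.071/2)(−1.773) = +1.2329 V.
Finally ΔG = −nFE = −(2)(96485 C/mol)(+1.2329 V) = −238 kJ/mol.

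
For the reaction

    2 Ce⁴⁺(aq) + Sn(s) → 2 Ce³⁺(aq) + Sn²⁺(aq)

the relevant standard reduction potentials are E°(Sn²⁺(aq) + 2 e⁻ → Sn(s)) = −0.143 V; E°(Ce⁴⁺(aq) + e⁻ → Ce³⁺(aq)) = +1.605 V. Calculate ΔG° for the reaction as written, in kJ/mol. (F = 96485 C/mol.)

−337 kJ/mol

In the reaction as written Ce⁴⁺(aq) is reduced, so the Ce⁴⁺/Ce³⁺ couple is the cathode and Sn²⁺/Sn is the anode.
E°cell = +1.605 − (−0.143) = +1.748 V; balancing electrons gives n = 2.
ΔG° = −nFE°cell = −(2)(96485)(+1.748) J/mol = −337 kJ/mol.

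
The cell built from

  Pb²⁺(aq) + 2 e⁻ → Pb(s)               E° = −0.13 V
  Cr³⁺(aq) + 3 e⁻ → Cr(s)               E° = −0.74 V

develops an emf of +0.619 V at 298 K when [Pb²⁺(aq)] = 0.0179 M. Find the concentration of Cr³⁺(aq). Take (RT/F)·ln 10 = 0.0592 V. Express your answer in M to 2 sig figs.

With Pb²⁺/Pb at the cathode and Cr³⁺/Cr at the anode, E°cell = −0.13 − (−0.74) = +0.61 V (n = 6).
Since E = E° − (0.0592/n)·log Q, log Q = n(E° − E)/0.0592 = −0.912.
The balanced reaction is 3 Pb²⁺(aq) + 2 Cr(s) → 3 Pb(s) + 2 Cr³⁺(aq), so Q = [Cr³⁺(aq)]^2 / [Pb²⁺(aq)]^3.
Solving for the unknown gives log [Cr³⁺(aq)] = −3.077, so [Cr³⁺(aq)] ≈ 0.00084 M.

0.00084 M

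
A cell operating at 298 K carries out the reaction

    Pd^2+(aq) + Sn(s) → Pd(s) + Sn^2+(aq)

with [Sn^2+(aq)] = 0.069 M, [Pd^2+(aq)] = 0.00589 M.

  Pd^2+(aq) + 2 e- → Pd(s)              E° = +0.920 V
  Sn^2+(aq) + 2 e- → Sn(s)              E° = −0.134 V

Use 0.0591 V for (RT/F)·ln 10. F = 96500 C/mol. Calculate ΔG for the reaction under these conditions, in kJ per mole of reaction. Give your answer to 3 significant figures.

E°cell = +0.920 − (−0.134) = +1.054 V; the balanced reaction transfers n = 2 electrons.
Q = [Sn^2+(aq)] / [Pd^2+(aq)] = 11.7, so log Q = 1.069 and E = +1.054 − (0.0591/2)(1.069) = +1.0224 V.
ΔG = −nFE = −(2)(96500)(+1.0224) J/mol = −197 kJ/mol.

−197 kJ/mol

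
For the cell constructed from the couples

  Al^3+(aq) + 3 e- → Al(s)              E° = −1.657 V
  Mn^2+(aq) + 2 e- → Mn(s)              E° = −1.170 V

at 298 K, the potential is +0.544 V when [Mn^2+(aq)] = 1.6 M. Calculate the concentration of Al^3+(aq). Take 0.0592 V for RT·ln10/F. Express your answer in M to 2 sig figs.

0.0026 M

Mn²⁺/Mn is the cathode (higher E°); E°cell = −1.170 − (−1.657) = +0.487 V with n = 6.
From the Nernst equation, log Q = n(E° − E)/0.0592 = 6·(+0.487 − (+0.544))/0.0592 = −5.777.
Balancing electrons gives 3 Mn^2+(aq) + 2 Al(s) → 3 Mn(s) + 2 Al^3+(aq); thus Q = [Al^3+(aq)]^2 / [Mn^2+(aq)]^3.
Substituting the known concentrations and solving, log [Al^3+(aq)] = −2.582 and [Al^3+(aq)] = 0.0026 M.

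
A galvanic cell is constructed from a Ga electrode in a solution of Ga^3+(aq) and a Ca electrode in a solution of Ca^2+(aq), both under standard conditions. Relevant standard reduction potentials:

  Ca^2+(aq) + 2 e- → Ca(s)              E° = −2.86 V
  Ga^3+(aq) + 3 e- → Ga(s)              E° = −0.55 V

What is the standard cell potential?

+2.31 V

Of the two couples in this cell, the one with the more positive reduction potential is reduced at the cathode: here that is Ga³⁺/Ga (−0.55 V); Ca²⁺/Ca (−2.86 V) is the anode.
E°cell = E°(cathode) − E°(anode) = −0.55 − (−2.86) = +2.31 V.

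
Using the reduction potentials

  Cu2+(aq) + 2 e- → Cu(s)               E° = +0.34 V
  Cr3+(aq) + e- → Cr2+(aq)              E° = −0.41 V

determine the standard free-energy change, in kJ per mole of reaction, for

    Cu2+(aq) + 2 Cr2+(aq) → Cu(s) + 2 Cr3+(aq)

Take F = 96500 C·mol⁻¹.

In the reaction as written Cu2+(aq) is reduced, so the Cu²⁺/Cu couple is the cathode and Cr³⁺/Cr²⁺ is the anode.
E°cell = +0.34 − (−0.41) = +0.75 V; balancing electrons gives n = 2.
ΔG° = −nFE°cell = −(2)(96500)(+0.75) J/mol = −145 kJ/mol.

−145 kJ/mol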